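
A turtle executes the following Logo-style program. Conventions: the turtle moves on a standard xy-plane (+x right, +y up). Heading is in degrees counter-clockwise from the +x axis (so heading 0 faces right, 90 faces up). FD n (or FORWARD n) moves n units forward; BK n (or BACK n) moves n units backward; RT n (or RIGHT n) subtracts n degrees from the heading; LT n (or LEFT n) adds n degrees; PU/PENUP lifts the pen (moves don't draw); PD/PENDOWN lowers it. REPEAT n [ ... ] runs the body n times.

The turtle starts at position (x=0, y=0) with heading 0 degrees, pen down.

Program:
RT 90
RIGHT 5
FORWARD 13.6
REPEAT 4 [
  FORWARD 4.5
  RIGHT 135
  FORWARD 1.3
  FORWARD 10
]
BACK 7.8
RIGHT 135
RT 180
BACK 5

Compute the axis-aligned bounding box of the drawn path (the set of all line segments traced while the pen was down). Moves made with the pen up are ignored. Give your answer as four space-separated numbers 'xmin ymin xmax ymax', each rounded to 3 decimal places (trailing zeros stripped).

Answer: -11.734 -18.031 4.006 0

Derivation:
Executing turtle program step by step:
Start: pos=(0,0), heading=0, pen down
RT 90: heading 0 -> 270
RT 5: heading 270 -> 265
FD 13.6: (0,0) -> (-1.185,-13.548) [heading=265, draw]
REPEAT 4 [
  -- iteration 1/4 --
  FD 4.5: (-1.185,-13.548) -> (-1.578,-18.031) [heading=265, draw]
  RT 135: heading 265 -> 130
  FD 1.3: (-1.578,-18.031) -> (-2.413,-17.035) [heading=130, draw]
  FD 10: (-2.413,-17.035) -> (-8.841,-9.375) [heading=130, draw]
  -- iteration 2/4 --
  FD 4.5: (-8.841,-9.375) -> (-11.734,-5.928) [heading=130, draw]
  RT 135: heading 130 -> 355
  FD 1.3: (-11.734,-5.928) -> (-10.439,-6.041) [heading=355, draw]
  FD 10: (-10.439,-6.041) -> (-0.477,-6.912) [heading=355, draw]
  -- iteration 3/4 --
  FD 4.5: (-0.477,-6.912) -> (4.006,-7.305) [heading=355, draw]
  RT 135: heading 355 -> 220
  FD 1.3: (4.006,-7.305) -> (3.01,-8.14) [heading=220, draw]
  FD 10: (3.01,-8.14) -> (-4.65,-14.568) [heading=220, draw]
  -- iteration 4/4 --
  FD 4.5: (-4.65,-14.568) -> (-8.097,-17.461) [heading=220, draw]
  RT 135: heading 220 -> 85
  FD 1.3: (-8.097,-17.461) -> (-7.984,-16.166) [heading=85, draw]
  FD 10: (-7.984,-16.166) -> (-7.112,-6.204) [heading=85, draw]
]
BK 7.8: (-7.112,-6.204) -> (-7.792,-13.974) [heading=85, draw]
RT 135: heading 85 -> 310
RT 180: heading 310 -> 130
BK 5: (-7.792,-13.974) -> (-4.578,-17.804) [heading=130, draw]
Final: pos=(-4.578,-17.804), heading=130, 15 segment(s) drawn

Segment endpoints: x in {-11.734, -10.439, -8.841, -8.097, -7.984, -7.792, -7.112, -4.65, -4.578, -2.413, -1.578, -1.185, -0.477, 0, 3.01, 4.006}, y in {-18.031, -17.804, -17.461, -17.035, -16.166, -14.568, -13.974, -13.548, -9.375, -8.14, -7.305, -6.912, -6.204, -6.041, -5.928, 0}
xmin=-11.734, ymin=-18.031, xmax=4.006, ymax=0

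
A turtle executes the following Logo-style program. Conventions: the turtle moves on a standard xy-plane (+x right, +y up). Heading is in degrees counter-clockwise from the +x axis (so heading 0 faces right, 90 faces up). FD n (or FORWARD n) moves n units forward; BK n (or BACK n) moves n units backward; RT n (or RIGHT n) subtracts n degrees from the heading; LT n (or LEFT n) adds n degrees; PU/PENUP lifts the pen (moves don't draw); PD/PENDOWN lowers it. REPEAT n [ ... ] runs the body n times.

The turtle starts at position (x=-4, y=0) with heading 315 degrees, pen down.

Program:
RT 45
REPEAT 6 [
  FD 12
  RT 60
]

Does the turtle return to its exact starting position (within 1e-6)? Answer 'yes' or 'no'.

Answer: yes

Derivation:
Executing turtle program step by step:
Start: pos=(-4,0), heading=315, pen down
RT 45: heading 315 -> 270
REPEAT 6 [
  -- iteration 1/6 --
  FD 12: (-4,0) -> (-4,-12) [heading=270, draw]
  RT 60: heading 270 -> 210
  -- iteration 2/6 --
  FD 12: (-4,-12) -> (-14.392,-18) [heading=210, draw]
  RT 60: heading 210 -> 150
  -- iteration 3/6 --
  FD 12: (-14.392,-18) -> (-24.785,-12) [heading=150, draw]
  RT 60: heading 150 -> 90
  -- iteration 4/6 --
  FD 12: (-24.785,-12) -> (-24.785,0) [heading=90, draw]
  RT 60: heading 90 -> 30
  -- iteration 5/6 --
  FD 12: (-24.785,0) -> (-14.392,6) [heading=30, draw]
  RT 60: heading 30 -> 330
  -- iteration 6/6 --
  FD 12: (-14.392,6) -> (-4,0) [heading=330, draw]
  RT 60: heading 330 -> 270
]
Final: pos=(-4,0), heading=270, 6 segment(s) drawn

Start position: (-4, 0)
Final position: (-4, 0)
Distance = 0; < 1e-6 -> CLOSED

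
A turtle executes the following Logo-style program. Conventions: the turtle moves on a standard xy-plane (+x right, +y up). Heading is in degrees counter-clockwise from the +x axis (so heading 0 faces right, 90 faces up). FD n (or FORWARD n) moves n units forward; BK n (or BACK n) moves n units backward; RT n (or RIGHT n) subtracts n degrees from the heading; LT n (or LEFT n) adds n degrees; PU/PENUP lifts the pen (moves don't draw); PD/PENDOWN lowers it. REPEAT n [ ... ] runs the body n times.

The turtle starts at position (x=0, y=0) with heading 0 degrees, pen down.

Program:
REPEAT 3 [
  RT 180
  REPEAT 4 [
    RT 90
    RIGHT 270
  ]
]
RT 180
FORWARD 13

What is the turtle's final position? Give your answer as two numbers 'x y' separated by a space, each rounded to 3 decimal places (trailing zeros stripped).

Answer: 13 0

Derivation:
Executing turtle program step by step:
Start: pos=(0,0), heading=0, pen down
REPEAT 3 [
  -- iteration 1/3 --
  RT 180: heading 0 -> 180
  REPEAT 4 [
    -- iteration 1/4 --
    RT 90: heading 180 -> 90
    RT 270: heading 90 -> 180
    -- iteration 2/4 --
    RT 90: heading 180 -> 90
    RT 270: heading 90 -> 180
    -- iteration 3/4 --
    RT 90: heading 180 -> 90
    RT 270: heading 90 -> 180
    -- iteration 4/4 --
    RT 90: heading 180 -> 90
    RT 270: heading 90 -> 180
  ]
  -- iteration 2/3 --
  RT 180: heading 180 -> 0
  REPEAT 4 [
    -- iteration 1/4 --
    RT 90: heading 0 -> 270
    RT 270: heading 270 -> 0
    -- iteration 2/4 --
    RT 90: heading 0 -> 270
    RT 270: heading 270 -> 0
    -- iteration 3/4 --
    RT 90: heading 0 -> 270
    RT 270: heading 270 -> 0
    -- iteration 4/4 --
    RT 90: heading 0 -> 270
    RT 270: heading 270 -> 0
  ]
  -- iteration 3/3 --
  RT 180: heading 0 -> 180
  REPEAT 4 [
    -- iteration 1/4 --
    RT 90: heading 180 -> 90
    RT 270: heading 90 -> 180
    -- iteration 2/4 --
    RT 90: heading 180 -> 90
    RT 270: heading 90 -> 180
    -- iteration 3/4 --
    RT 90: heading 180 -> 90
    RT 270: heading 90 -> 180
    -- iteration 4/4 --
    RT 90: heading 180 -> 90
    RT 270: heading 90 -> 180
  ]
]
RT 180: heading 180 -> 0
FD 13: (0,0) -> (13,0) [heading=0, draw]
Final: pos=(13,0), heading=0, 1 segment(s) drawn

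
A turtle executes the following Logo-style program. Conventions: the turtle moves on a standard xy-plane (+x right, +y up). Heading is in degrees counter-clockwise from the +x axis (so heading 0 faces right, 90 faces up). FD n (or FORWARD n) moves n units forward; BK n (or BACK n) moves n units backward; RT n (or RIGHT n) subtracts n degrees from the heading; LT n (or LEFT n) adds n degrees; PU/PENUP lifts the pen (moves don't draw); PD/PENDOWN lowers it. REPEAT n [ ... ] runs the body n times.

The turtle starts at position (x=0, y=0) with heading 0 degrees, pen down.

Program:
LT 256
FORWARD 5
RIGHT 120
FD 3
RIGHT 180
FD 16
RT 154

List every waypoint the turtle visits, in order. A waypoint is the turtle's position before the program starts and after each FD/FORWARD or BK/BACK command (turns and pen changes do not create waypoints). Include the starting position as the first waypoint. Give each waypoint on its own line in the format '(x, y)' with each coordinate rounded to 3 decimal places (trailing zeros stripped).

Answer: (0, 0)
(-1.21, -4.851)
(-3.368, -2.768)
(8.142, -13.882)

Derivation:
Executing turtle program step by step:
Start: pos=(0,0), heading=0, pen down
LT 256: heading 0 -> 256
FD 5: (0,0) -> (-1.21,-4.851) [heading=256, draw]
RT 120: heading 256 -> 136
FD 3: (-1.21,-4.851) -> (-3.368,-2.768) [heading=136, draw]
RT 180: heading 136 -> 316
FD 16: (-3.368,-2.768) -> (8.142,-13.882) [heading=316, draw]
RT 154: heading 316 -> 162
Final: pos=(8.142,-13.882), heading=162, 3 segment(s) drawn
Waypoints (4 total):
(0, 0)
(-1.21, -4.851)
(-3.368, -2.768)
(8.142, -13.882)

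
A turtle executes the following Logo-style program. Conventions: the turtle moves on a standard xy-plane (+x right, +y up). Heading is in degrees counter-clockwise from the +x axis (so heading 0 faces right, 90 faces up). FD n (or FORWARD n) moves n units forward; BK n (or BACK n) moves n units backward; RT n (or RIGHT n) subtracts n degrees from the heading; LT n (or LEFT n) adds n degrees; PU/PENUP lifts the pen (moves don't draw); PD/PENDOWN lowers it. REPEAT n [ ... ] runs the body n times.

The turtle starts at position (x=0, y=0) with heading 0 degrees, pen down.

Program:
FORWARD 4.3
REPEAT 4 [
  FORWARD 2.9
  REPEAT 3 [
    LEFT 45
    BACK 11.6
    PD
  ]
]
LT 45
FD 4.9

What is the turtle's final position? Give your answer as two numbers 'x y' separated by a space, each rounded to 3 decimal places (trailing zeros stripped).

Answer: 15.335 -30.268

Derivation:
Executing turtle program step by step:
Start: pos=(0,0), heading=0, pen down
FD 4.3: (0,0) -> (4.3,0) [heading=0, draw]
REPEAT 4 [
  -- iteration 1/4 --
  FD 2.9: (4.3,0) -> (7.2,0) [heading=0, draw]
  REPEAT 3 [
    -- iteration 1/3 --
    LT 45: heading 0 -> 45
    BK 11.6: (7.2,0) -> (-1.002,-8.202) [heading=45, draw]
    PD: pen down
    -- iteration 2/3 --
    LT 45: heading 45 -> 90
    BK 11.6: (-1.002,-8.202) -> (-1.002,-19.802) [heading=90, draw]
    PD: pen down
    -- iteration 3/3 --
    LT 45: heading 90 -> 135
    BK 11.6: (-1.002,-19.802) -> (7.2,-28.005) [heading=135, draw]
    PD: pen down
  ]
  -- iteration 2/4 --
  FD 2.9: (7.2,-28.005) -> (5.149,-25.954) [heading=135, draw]
  REPEAT 3 [
    -- iteration 1/3 --
    LT 45: heading 135 -> 180
    BK 11.6: (5.149,-25.954) -> (16.749,-25.954) [heading=180, draw]
    PD: pen down
    -- iteration 2/3 --
    LT 45: heading 180 -> 225
    BK 11.6: (16.749,-25.954) -> (24.952,-17.752) [heading=225, draw]
    PD: pen down
    -- iteration 3/3 --
    LT 45: heading 225 -> 270
    BK 11.6: (24.952,-17.752) -> (24.952,-6.152) [heading=270, draw]
    PD: pen down
  ]
  -- iteration 3/4 --
  FD 2.9: (24.952,-6.152) -> (24.952,-9.052) [heading=270, draw]
  REPEAT 3 [
    -- iteration 1/3 --
    LT 45: heading 270 -> 315
    BK 11.6: (24.952,-9.052) -> (16.749,-0.849) [heading=315, draw]
    PD: pen down
    -- iteration 2/3 --
    LT 45: heading 315 -> 0
    BK 11.6: (16.749,-0.849) -> (5.149,-0.849) [heading=0, draw]
    PD: pen down
    -- iteration 3/3 --
    LT 45: heading 0 -> 45
    BK 11.6: (5.149,-0.849) -> (-3.053,-9.052) [heading=45, draw]
    PD: pen down
  ]
  -- iteration 4/4 --
  FD 2.9: (-3.053,-9.052) -> (-1.002,-7.001) [heading=45, draw]
  REPEAT 3 [
    -- iteration 1/3 --
    LT 45: heading 45 -> 90
    BK 11.6: (-1.002,-7.001) -> (-1.002,-18.601) [heading=90, draw]
    PD: pen down
    -- iteration 2/3 --
    LT 45: heading 90 -> 135
    BK 11.6: (-1.002,-18.601) -> (7.2,-26.804) [heading=135, draw]
    PD: pen down
    -- iteration 3/3 --
    LT 45: heading 135 -> 180
    BK 11.6: (7.2,-26.804) -> (18.8,-26.804) [heading=180, draw]
    PD: pen down
  ]
]
LT 45: heading 180 -> 225
FD 4.9: (18.8,-26.804) -> (15.335,-30.268) [heading=225, draw]
Final: pos=(15.335,-30.268), heading=225, 18 segment(s) drawn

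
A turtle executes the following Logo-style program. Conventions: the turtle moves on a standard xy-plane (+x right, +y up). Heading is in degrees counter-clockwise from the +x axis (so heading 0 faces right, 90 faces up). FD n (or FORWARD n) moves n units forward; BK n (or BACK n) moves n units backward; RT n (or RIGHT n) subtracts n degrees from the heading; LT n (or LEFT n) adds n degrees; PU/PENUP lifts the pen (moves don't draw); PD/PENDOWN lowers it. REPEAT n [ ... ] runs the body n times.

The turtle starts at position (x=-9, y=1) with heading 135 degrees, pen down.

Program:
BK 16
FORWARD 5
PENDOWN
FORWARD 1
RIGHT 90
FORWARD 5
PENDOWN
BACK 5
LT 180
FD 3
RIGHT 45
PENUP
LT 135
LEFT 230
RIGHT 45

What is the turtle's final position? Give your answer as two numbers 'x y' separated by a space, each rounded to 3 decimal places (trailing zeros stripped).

Executing turtle program step by step:
Start: pos=(-9,1), heading=135, pen down
BK 16: (-9,1) -> (2.314,-10.314) [heading=135, draw]
FD 5: (2.314,-10.314) -> (-1.222,-6.778) [heading=135, draw]
PD: pen down
FD 1: (-1.222,-6.778) -> (-1.929,-6.071) [heading=135, draw]
RT 90: heading 135 -> 45
FD 5: (-1.929,-6.071) -> (1.607,-2.536) [heading=45, draw]
PD: pen down
BK 5: (1.607,-2.536) -> (-1.929,-6.071) [heading=45, draw]
LT 180: heading 45 -> 225
FD 3: (-1.929,-6.071) -> (-4.05,-8.192) [heading=225, draw]
RT 45: heading 225 -> 180
PU: pen up
LT 135: heading 180 -> 315
LT 230: heading 315 -> 185
RT 45: heading 185 -> 140
Final: pos=(-4.05,-8.192), heading=140, 6 segment(s) drawn

Answer: -4.05 -8.192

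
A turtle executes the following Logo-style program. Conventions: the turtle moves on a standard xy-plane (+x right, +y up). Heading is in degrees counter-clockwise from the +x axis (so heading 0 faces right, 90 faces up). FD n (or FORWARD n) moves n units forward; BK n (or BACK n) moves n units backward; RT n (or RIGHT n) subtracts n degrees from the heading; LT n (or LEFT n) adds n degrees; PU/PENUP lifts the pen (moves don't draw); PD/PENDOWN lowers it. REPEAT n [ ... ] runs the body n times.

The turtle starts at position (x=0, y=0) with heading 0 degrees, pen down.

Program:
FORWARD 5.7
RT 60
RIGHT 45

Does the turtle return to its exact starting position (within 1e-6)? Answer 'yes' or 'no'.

Executing turtle program step by step:
Start: pos=(0,0), heading=0, pen down
FD 5.7: (0,0) -> (5.7,0) [heading=0, draw]
RT 60: heading 0 -> 300
RT 45: heading 300 -> 255
Final: pos=(5.7,0), heading=255, 1 segment(s) drawn

Start position: (0, 0)
Final position: (5.7, 0)
Distance = 5.7; >= 1e-6 -> NOT closed

Answer: no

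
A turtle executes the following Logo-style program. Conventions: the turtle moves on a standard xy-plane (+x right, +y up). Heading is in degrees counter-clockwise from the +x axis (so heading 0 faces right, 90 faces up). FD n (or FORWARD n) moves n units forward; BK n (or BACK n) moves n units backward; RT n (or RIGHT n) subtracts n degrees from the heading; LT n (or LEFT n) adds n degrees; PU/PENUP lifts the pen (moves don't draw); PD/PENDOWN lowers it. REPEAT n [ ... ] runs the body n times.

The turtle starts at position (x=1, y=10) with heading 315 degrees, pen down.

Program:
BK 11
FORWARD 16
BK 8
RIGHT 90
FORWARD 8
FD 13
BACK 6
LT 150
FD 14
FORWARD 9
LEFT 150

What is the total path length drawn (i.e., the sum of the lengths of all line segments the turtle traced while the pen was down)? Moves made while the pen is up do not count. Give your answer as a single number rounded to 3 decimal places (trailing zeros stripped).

Executing turtle program step by step:
Start: pos=(1,10), heading=315, pen down
BK 11: (1,10) -> (-6.778,17.778) [heading=315, draw]
FD 16: (-6.778,17.778) -> (4.536,6.464) [heading=315, draw]
BK 8: (4.536,6.464) -> (-1.121,12.121) [heading=315, draw]
RT 90: heading 315 -> 225
FD 8: (-1.121,12.121) -> (-6.778,6.464) [heading=225, draw]
FD 13: (-6.778,6.464) -> (-15.971,-2.728) [heading=225, draw]
BK 6: (-15.971,-2.728) -> (-11.728,1.515) [heading=225, draw]
LT 150: heading 225 -> 15
FD 14: (-11.728,1.515) -> (1.795,5.138) [heading=15, draw]
FD 9: (1.795,5.138) -> (10.488,7.468) [heading=15, draw]
LT 150: heading 15 -> 165
Final: pos=(10.488,7.468), heading=165, 8 segment(s) drawn

Segment lengths:
  seg 1: (1,10) -> (-6.778,17.778), length = 11
  seg 2: (-6.778,17.778) -> (4.536,6.464), length = 16
  seg 3: (4.536,6.464) -> (-1.121,12.121), length = 8
  seg 4: (-1.121,12.121) -> (-6.778,6.464), length = 8
  seg 5: (-6.778,6.464) -> (-15.971,-2.728), length = 13
  seg 6: (-15.971,-2.728) -> (-11.728,1.515), length = 6
  seg 7: (-11.728,1.515) -> (1.795,5.138), length = 14
  seg 8: (1.795,5.138) -> (10.488,7.468), length = 9
Total = 85

Answer: 85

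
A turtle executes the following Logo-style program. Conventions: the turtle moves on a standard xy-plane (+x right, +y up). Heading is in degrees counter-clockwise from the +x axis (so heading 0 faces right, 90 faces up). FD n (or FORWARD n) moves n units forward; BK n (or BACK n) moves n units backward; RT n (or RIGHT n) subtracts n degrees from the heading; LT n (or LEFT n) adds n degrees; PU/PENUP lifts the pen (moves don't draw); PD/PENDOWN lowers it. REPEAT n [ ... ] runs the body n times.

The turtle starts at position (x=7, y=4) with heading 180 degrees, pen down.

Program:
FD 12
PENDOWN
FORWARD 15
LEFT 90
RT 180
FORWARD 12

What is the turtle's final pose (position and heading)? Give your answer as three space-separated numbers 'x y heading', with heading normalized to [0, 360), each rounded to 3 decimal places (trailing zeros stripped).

Answer: -20 16 90

Derivation:
Executing turtle program step by step:
Start: pos=(7,4), heading=180, pen down
FD 12: (7,4) -> (-5,4) [heading=180, draw]
PD: pen down
FD 15: (-5,4) -> (-20,4) [heading=180, draw]
LT 90: heading 180 -> 270
RT 180: heading 270 -> 90
FD 12: (-20,4) -> (-20,16) [heading=90, draw]
Final: pos=(-20,16), heading=90, 3 segment(s) drawn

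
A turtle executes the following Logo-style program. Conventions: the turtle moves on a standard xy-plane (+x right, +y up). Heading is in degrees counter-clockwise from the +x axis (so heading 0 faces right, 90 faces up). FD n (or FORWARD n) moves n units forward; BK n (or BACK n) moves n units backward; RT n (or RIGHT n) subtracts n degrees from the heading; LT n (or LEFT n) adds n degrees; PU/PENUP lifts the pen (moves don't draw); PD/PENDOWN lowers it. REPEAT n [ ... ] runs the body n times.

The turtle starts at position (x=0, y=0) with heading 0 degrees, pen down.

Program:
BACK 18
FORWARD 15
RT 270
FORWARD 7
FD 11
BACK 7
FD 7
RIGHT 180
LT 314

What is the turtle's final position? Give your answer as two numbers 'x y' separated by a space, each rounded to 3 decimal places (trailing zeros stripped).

Executing turtle program step by step:
Start: pos=(0,0), heading=0, pen down
BK 18: (0,0) -> (-18,0) [heading=0, draw]
FD 15: (-18,0) -> (-3,0) [heading=0, draw]
RT 270: heading 0 -> 90
FD 7: (-3,0) -> (-3,7) [heading=90, draw]
FD 11: (-3,7) -> (-3,18) [heading=90, draw]
BK 7: (-3,18) -> (-3,11) [heading=90, draw]
FD 7: (-3,11) -> (-3,18) [heading=90, draw]
RT 180: heading 90 -> 270
LT 314: heading 270 -> 224
Final: pos=(-3,18), heading=224, 6 segment(s) drawn

Answer: -3 18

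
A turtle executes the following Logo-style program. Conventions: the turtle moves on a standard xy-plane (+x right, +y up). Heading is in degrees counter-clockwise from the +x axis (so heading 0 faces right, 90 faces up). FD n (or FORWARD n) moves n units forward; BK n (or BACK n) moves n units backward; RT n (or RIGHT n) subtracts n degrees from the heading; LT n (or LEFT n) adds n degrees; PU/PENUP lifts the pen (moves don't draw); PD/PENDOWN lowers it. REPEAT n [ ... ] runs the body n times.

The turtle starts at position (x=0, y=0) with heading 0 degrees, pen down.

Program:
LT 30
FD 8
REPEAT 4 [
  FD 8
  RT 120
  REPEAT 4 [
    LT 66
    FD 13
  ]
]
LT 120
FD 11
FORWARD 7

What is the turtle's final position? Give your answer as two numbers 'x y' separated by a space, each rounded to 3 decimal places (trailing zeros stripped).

Answer: 21.727 29.75

Derivation:
Executing turtle program step by step:
Start: pos=(0,0), heading=0, pen down
LT 30: heading 0 -> 30
FD 8: (0,0) -> (6.928,4) [heading=30, draw]
REPEAT 4 [
  -- iteration 1/4 --
  FD 8: (6.928,4) -> (13.856,8) [heading=30, draw]
  RT 120: heading 30 -> 270
  REPEAT 4 [
    -- iteration 1/4 --
    LT 66: heading 270 -> 336
    FD 13: (13.856,8) -> (25.732,2.712) [heading=336, draw]
    -- iteration 2/4 --
    LT 66: heading 336 -> 42
    FD 13: (25.732,2.712) -> (35.393,11.411) [heading=42, draw]
    -- iteration 3/4 --
    LT 66: heading 42 -> 108
    FD 13: (35.393,11.411) -> (31.376,23.775) [heading=108, draw]
    -- iteration 4/4 --
    LT 66: heading 108 -> 174
    FD 13: (31.376,23.775) -> (18.447,25.134) [heading=174, draw]
  ]
  -- iteration 2/4 --
  FD 8: (18.447,25.134) -> (10.491,25.97) [heading=174, draw]
  RT 120: heading 174 -> 54
  REPEAT 4 [
    -- iteration 1/4 --
    LT 66: heading 54 -> 120
    FD 13: (10.491,25.97) -> (3.991,37.228) [heading=120, draw]
    -- iteration 2/4 --
    LT 66: heading 120 -> 186
    FD 13: (3.991,37.228) -> (-8.938,35.869) [heading=186, draw]
    -- iteration 3/4 --
    LT 66: heading 186 -> 252
    FD 13: (-8.938,35.869) -> (-12.955,23.506) [heading=252, draw]
    -- iteration 4/4 --
    LT 66: heading 252 -> 318
    FD 13: (-12.955,23.506) -> (-3.294,14.807) [heading=318, draw]
  ]
  -- iteration 3/4 --
  FD 8: (-3.294,14.807) -> (2.651,9.454) [heading=318, draw]
  RT 120: heading 318 -> 198
  REPEAT 4 [
    -- iteration 1/4 --
    LT 66: heading 198 -> 264
    FD 13: (2.651,9.454) -> (1.292,-3.475) [heading=264, draw]
    -- iteration 2/4 --
    LT 66: heading 264 -> 330
    FD 13: (1.292,-3.475) -> (12.551,-9.975) [heading=330, draw]
    -- iteration 3/4 --
    LT 66: heading 330 -> 36
    FD 13: (12.551,-9.975) -> (23.068,-2.334) [heading=36, draw]
    -- iteration 4/4 --
    LT 66: heading 36 -> 102
    FD 13: (23.068,-2.334) -> (20.365,10.382) [heading=102, draw]
  ]
  -- iteration 4/4 --
  FD 8: (20.365,10.382) -> (18.702,18.207) [heading=102, draw]
  RT 120: heading 102 -> 342
  REPEAT 4 [
    -- iteration 1/4 --
    LT 66: heading 342 -> 48
    FD 13: (18.702,18.207) -> (27.4,27.868) [heading=48, draw]
    -- iteration 2/4 --
    LT 66: heading 48 -> 114
    FD 13: (27.4,27.868) -> (22.113,39.744) [heading=114, draw]
    -- iteration 3/4 --
    LT 66: heading 114 -> 180
    FD 13: (22.113,39.744) -> (9.113,39.744) [heading=180, draw]
    -- iteration 4/4 --
    LT 66: heading 180 -> 246
    FD 13: (9.113,39.744) -> (3.825,27.868) [heading=246, draw]
  ]
]
LT 120: heading 246 -> 6
FD 11: (3.825,27.868) -> (14.765,29.018) [heading=6, draw]
FD 7: (14.765,29.018) -> (21.727,29.75) [heading=6, draw]
Final: pos=(21.727,29.75), heading=6, 23 segment(s) drawn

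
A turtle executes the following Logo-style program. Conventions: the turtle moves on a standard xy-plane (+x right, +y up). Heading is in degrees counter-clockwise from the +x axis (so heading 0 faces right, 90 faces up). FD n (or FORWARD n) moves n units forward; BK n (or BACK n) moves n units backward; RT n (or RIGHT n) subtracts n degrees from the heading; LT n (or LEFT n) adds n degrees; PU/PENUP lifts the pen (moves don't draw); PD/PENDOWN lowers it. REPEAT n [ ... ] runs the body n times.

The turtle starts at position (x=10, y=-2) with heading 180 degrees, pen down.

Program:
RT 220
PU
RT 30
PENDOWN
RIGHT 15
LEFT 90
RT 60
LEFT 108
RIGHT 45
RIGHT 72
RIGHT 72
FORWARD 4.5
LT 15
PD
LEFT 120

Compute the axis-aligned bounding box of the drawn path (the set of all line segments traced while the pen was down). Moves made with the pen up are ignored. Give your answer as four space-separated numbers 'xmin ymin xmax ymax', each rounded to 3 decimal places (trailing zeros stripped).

Answer: 6.763 -5.126 10 -2

Derivation:
Executing turtle program step by step:
Start: pos=(10,-2), heading=180, pen down
RT 220: heading 180 -> 320
PU: pen up
RT 30: heading 320 -> 290
PD: pen down
RT 15: heading 290 -> 275
LT 90: heading 275 -> 5
RT 60: heading 5 -> 305
LT 108: heading 305 -> 53
RT 45: heading 53 -> 8
RT 72: heading 8 -> 296
RT 72: heading 296 -> 224
FD 4.5: (10,-2) -> (6.763,-5.126) [heading=224, draw]
LT 15: heading 224 -> 239
PD: pen down
LT 120: heading 239 -> 359
Final: pos=(6.763,-5.126), heading=359, 1 segment(s) drawn

Segment endpoints: x in {6.763, 10}, y in {-5.126, -2}
xmin=6.763, ymin=-5.126, xmax=10, ymax=-2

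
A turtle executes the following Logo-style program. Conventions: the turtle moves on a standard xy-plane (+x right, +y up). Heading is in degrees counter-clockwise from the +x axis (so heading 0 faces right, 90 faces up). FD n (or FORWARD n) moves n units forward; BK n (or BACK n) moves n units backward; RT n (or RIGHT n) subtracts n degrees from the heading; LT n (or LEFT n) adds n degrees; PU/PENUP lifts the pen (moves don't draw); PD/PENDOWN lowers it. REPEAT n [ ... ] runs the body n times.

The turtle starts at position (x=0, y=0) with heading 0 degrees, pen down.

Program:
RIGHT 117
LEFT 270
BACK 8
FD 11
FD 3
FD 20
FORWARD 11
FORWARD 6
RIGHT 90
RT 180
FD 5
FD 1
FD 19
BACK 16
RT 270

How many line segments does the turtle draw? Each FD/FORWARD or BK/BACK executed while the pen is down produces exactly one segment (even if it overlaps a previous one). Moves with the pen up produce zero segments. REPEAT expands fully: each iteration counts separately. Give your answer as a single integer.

Executing turtle program step by step:
Start: pos=(0,0), heading=0, pen down
RT 117: heading 0 -> 243
LT 270: heading 243 -> 153
BK 8: (0,0) -> (7.128,-3.632) [heading=153, draw]
FD 11: (7.128,-3.632) -> (-2.673,1.362) [heading=153, draw]
FD 3: (-2.673,1.362) -> (-5.346,2.724) [heading=153, draw]
FD 20: (-5.346,2.724) -> (-23.166,11.804) [heading=153, draw]
FD 11: (-23.166,11.804) -> (-32.967,16.798) [heading=153, draw]
FD 6: (-32.967,16.798) -> (-38.313,19.522) [heading=153, draw]
RT 90: heading 153 -> 63
RT 180: heading 63 -> 243
FD 5: (-38.313,19.522) -> (-40.583,15.067) [heading=243, draw]
FD 1: (-40.583,15.067) -> (-41.037,14.176) [heading=243, draw]
FD 19: (-41.037,14.176) -> (-49.663,-2.754) [heading=243, draw]
BK 16: (-49.663,-2.754) -> (-42.399,11.503) [heading=243, draw]
RT 270: heading 243 -> 333
Final: pos=(-42.399,11.503), heading=333, 10 segment(s) drawn
Segments drawn: 10

Answer: 10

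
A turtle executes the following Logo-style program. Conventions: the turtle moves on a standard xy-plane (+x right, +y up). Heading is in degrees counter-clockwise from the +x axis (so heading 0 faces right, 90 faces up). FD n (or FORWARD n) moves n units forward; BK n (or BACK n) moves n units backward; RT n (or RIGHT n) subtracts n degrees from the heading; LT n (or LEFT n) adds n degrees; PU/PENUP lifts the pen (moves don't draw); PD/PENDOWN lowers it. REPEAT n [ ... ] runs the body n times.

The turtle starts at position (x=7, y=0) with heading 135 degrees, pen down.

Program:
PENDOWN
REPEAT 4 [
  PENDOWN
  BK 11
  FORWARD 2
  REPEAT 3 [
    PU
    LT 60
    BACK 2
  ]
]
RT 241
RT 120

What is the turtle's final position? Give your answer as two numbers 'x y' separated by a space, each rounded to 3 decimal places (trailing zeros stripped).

Answer: 7 0

Derivation:
Executing turtle program step by step:
Start: pos=(7,0), heading=135, pen down
PD: pen down
REPEAT 4 [
  -- iteration 1/4 --
  PD: pen down
  BK 11: (7,0) -> (14.778,-7.778) [heading=135, draw]
  FD 2: (14.778,-7.778) -> (13.364,-6.364) [heading=135, draw]
  REPEAT 3 [
    -- iteration 1/3 --
    PU: pen up
    LT 60: heading 135 -> 195
    BK 2: (13.364,-6.364) -> (15.296,-5.846) [heading=195, move]
    -- iteration 2/3 --
    PU: pen up
    LT 60: heading 195 -> 255
    BK 2: (15.296,-5.846) -> (15.813,-3.914) [heading=255, move]
    -- iteration 3/3 --
    PU: pen up
    LT 60: heading 255 -> 315
    BK 2: (15.813,-3.914) -> (14.399,-2.5) [heading=315, move]
  ]
  -- iteration 2/4 --
  PD: pen down
  BK 11: (14.399,-2.5) -> (6.621,5.278) [heading=315, draw]
  FD 2: (6.621,5.278) -> (8.035,3.864) [heading=315, draw]
  REPEAT 3 [
    -- iteration 1/3 --
    PU: pen up
    LT 60: heading 315 -> 15
    BK 2: (8.035,3.864) -> (6.103,3.346) [heading=15, move]
    -- iteration 2/3 --
    PU: pen up
    LT 60: heading 15 -> 75
    BK 2: (6.103,3.346) -> (5.586,1.414) [heading=75, move]
    -- iteration 3/3 --
    PU: pen up
    LT 60: heading 75 -> 135
    BK 2: (5.586,1.414) -> (7,0) [heading=135, move]
  ]
  -- iteration 3/4 --
  PD: pen down
  BK 11: (7,0) -> (14.778,-7.778) [heading=135, draw]
  FD 2: (14.778,-7.778) -> (13.364,-6.364) [heading=135, draw]
  REPEAT 3 [
    -- iteration 1/3 --
    PU: pen up
    LT 60: heading 135 -> 195
    BK 2: (13.364,-6.364) -> (15.296,-5.846) [heading=195, move]
    -- iteration 2/3 --
    PU: pen up
    LT 60: heading 195 -> 255
    BK 2: (15.296,-5.846) -> (15.813,-3.914) [heading=255, move]
    -- iteration 3/3 --
    PU: pen up
    LT 60: heading 255 -> 315
    BK 2: (15.813,-3.914) -> (14.399,-2.5) [heading=315, move]
  ]
  -- iteration 4/4 --
  PD: pen down
  BK 11: (14.399,-2.5) -> (6.621,5.278) [heading=315, draw]
  FD 2: (6.621,5.278) -> (8.035,3.864) [heading=315, draw]
  REPEAT 3 [
    -- iteration 1/3 --
    PU: pen up
    LT 60: heading 315 -> 15
    BK 2: (8.035,3.864) -> (6.103,3.346) [heading=15, move]
    -- iteration 2/3 --
    PU: pen up
    LT 60: heading 15 -> 75
    BK 2: (6.103,3.346) -> (5.586,1.414) [heading=75, move]
    -- iteration 3/3 --
    PU: pen up
    LT 60: heading 75 -> 135
    BK 2: (5.586,1.414) -> (7,0) [heading=135, move]
  ]
]
RT 241: heading 135 -> 254
RT 120: heading 254 -> 134
Final: pos=(7,0), heading=134, 8 segment(s) drawn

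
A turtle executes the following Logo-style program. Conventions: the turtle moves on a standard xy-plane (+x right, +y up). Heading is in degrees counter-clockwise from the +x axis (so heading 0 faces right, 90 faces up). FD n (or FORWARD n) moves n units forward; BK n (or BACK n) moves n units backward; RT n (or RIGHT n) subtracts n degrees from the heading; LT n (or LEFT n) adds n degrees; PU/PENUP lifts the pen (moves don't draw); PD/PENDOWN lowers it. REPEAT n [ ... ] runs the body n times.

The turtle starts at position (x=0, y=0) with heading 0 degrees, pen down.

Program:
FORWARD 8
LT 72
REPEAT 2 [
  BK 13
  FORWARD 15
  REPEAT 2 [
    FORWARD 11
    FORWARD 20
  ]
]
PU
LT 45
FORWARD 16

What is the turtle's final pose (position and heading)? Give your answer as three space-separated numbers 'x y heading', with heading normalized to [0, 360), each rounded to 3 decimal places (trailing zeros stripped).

Executing turtle program step by step:
Start: pos=(0,0), heading=0, pen down
FD 8: (0,0) -> (8,0) [heading=0, draw]
LT 72: heading 0 -> 72
REPEAT 2 [
  -- iteration 1/2 --
  BK 13: (8,0) -> (3.983,-12.364) [heading=72, draw]
  FD 15: (3.983,-12.364) -> (8.618,1.902) [heading=72, draw]
  REPEAT 2 [
    -- iteration 1/2 --
    FD 11: (8.618,1.902) -> (12.017,12.364) [heading=72, draw]
    FD 20: (12.017,12.364) -> (18.198,31.385) [heading=72, draw]
    -- iteration 2/2 --
    FD 11: (18.198,31.385) -> (21.597,41.846) [heading=72, draw]
    FD 20: (21.597,41.846) -> (27.777,60.868) [heading=72, draw]
  ]
  -- iteration 2/2 --
  BK 13: (27.777,60.868) -> (23.76,48.504) [heading=72, draw]
  FD 15: (23.76,48.504) -> (28.395,62.77) [heading=72, draw]
  REPEAT 2 [
    -- iteration 1/2 --
    FD 11: (28.395,62.77) -> (31.794,73.231) [heading=72, draw]
    FD 20: (31.794,73.231) -> (37.975,92.252) [heading=72, draw]
    -- iteration 2/2 --
    FD 11: (37.975,92.252) -> (41.374,102.714) [heading=72, draw]
    FD 20: (41.374,102.714) -> (47.554,121.735) [heading=72, draw]
  ]
]
PU: pen up
LT 45: heading 72 -> 117
FD 16: (47.554,121.735) -> (40.29,135.991) [heading=117, move]
Final: pos=(40.29,135.991), heading=117, 13 segment(s) drawn

Answer: 40.29 135.991 117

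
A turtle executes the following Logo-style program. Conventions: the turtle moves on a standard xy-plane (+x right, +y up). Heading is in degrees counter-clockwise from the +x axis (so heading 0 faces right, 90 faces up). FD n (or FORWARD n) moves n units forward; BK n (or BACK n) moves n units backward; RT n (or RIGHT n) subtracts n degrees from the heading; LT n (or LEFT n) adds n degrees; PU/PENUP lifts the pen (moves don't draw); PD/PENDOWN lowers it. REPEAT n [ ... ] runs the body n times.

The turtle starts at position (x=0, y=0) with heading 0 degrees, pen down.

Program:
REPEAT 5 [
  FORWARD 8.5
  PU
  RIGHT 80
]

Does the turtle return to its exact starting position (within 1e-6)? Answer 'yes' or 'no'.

Answer: no

Derivation:
Executing turtle program step by step:
Start: pos=(0,0), heading=0, pen down
REPEAT 5 [
  -- iteration 1/5 --
  FD 8.5: (0,0) -> (8.5,0) [heading=0, draw]
  PU: pen up
  RT 80: heading 0 -> 280
  -- iteration 2/5 --
  FD 8.5: (8.5,0) -> (9.976,-8.371) [heading=280, move]
  PU: pen up
  RT 80: heading 280 -> 200
  -- iteration 3/5 --
  FD 8.5: (9.976,-8.371) -> (1.989,-11.278) [heading=200, move]
  PU: pen up
  RT 80: heading 200 -> 120
  -- iteration 4/5 --
  FD 8.5: (1.989,-11.278) -> (-2.261,-3.917) [heading=120, move]
  PU: pen up
  RT 80: heading 120 -> 40
  -- iteration 5/5 --
  FD 8.5: (-2.261,-3.917) -> (4.25,1.547) [heading=40, move]
  PU: pen up
  RT 80: heading 40 -> 320
]
Final: pos=(4.25,1.547), heading=320, 1 segment(s) drawn

Start position: (0, 0)
Final position: (4.25, 1.547)
Distance = 4.523; >= 1e-6 -> NOT closed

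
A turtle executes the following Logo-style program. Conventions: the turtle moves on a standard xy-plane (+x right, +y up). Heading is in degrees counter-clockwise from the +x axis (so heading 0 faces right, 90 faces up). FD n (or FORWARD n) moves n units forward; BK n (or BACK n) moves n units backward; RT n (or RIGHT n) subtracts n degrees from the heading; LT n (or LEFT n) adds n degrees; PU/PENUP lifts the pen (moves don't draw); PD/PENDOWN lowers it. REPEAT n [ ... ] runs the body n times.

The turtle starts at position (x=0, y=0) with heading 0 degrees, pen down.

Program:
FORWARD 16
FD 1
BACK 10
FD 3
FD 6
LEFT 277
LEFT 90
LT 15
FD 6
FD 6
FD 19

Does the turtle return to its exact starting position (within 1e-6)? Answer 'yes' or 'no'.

Executing turtle program step by step:
Start: pos=(0,0), heading=0, pen down
FD 16: (0,0) -> (16,0) [heading=0, draw]
FD 1: (16,0) -> (17,0) [heading=0, draw]
BK 10: (17,0) -> (7,0) [heading=0, draw]
FD 3: (7,0) -> (10,0) [heading=0, draw]
FD 6: (10,0) -> (16,0) [heading=0, draw]
LT 277: heading 0 -> 277
LT 90: heading 277 -> 7
LT 15: heading 7 -> 22
FD 6: (16,0) -> (21.563,2.248) [heading=22, draw]
FD 6: (21.563,2.248) -> (27.126,4.495) [heading=22, draw]
FD 19: (27.126,4.495) -> (44.743,11.613) [heading=22, draw]
Final: pos=(44.743,11.613), heading=22, 8 segment(s) drawn

Start position: (0, 0)
Final position: (44.743, 11.613)
Distance = 46.225; >= 1e-6 -> NOT closed

Answer: no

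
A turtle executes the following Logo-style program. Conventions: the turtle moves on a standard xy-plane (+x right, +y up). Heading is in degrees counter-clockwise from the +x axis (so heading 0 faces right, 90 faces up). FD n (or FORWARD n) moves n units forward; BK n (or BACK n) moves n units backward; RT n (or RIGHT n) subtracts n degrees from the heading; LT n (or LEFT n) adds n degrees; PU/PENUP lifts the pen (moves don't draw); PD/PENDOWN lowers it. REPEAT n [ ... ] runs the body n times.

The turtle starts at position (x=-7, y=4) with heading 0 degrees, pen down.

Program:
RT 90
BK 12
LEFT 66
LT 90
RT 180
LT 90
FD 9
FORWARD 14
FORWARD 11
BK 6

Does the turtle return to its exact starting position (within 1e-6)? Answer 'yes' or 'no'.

Executing turtle program step by step:
Start: pos=(-7,4), heading=0, pen down
RT 90: heading 0 -> 270
BK 12: (-7,4) -> (-7,16) [heading=270, draw]
LT 66: heading 270 -> 336
LT 90: heading 336 -> 66
RT 180: heading 66 -> 246
LT 90: heading 246 -> 336
FD 9: (-7,16) -> (1.222,12.339) [heading=336, draw]
FD 14: (1.222,12.339) -> (14.012,6.645) [heading=336, draw]
FD 11: (14.012,6.645) -> (24.061,2.171) [heading=336, draw]
BK 6: (24.061,2.171) -> (18.579,4.611) [heading=336, draw]
Final: pos=(18.579,4.611), heading=336, 5 segment(s) drawn

Start position: (-7, 4)
Final position: (18.579, 4.611)
Distance = 25.587; >= 1e-6 -> NOT closed

Answer: no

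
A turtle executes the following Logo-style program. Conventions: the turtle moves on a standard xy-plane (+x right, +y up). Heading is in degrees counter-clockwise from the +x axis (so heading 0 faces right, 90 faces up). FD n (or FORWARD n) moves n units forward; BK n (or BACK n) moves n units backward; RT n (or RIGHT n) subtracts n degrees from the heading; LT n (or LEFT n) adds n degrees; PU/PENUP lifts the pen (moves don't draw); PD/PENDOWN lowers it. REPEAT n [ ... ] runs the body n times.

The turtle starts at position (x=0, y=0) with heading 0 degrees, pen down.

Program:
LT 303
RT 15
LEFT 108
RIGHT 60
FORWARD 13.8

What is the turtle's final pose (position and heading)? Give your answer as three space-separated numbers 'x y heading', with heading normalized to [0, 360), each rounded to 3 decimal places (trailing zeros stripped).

Answer: 12.607 -5.613 336

Derivation:
Executing turtle program step by step:
Start: pos=(0,0), heading=0, pen down
LT 303: heading 0 -> 303
RT 15: heading 303 -> 288
LT 108: heading 288 -> 36
RT 60: heading 36 -> 336
FD 13.8: (0,0) -> (12.607,-5.613) [heading=336, draw]
Final: pos=(12.607,-5.613), heading=336, 1 segment(s) drawn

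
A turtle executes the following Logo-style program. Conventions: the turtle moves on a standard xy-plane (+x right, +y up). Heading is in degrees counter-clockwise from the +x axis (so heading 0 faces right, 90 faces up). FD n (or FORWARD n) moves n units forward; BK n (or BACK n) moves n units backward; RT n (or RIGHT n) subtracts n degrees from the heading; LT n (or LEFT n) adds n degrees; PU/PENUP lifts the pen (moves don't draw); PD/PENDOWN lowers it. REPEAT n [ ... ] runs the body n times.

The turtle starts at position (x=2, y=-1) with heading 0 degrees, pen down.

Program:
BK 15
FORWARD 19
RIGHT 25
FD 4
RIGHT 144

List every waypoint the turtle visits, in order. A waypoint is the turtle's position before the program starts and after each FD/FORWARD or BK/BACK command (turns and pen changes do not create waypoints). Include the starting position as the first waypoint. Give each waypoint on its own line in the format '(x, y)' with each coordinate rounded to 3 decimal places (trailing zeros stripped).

Answer: (2, -1)
(-13, -1)
(6, -1)
(9.625, -2.69)

Derivation:
Executing turtle program step by step:
Start: pos=(2,-1), heading=0, pen down
BK 15: (2,-1) -> (-13,-1) [heading=0, draw]
FD 19: (-13,-1) -> (6,-1) [heading=0, draw]
RT 25: heading 0 -> 335
FD 4: (6,-1) -> (9.625,-2.69) [heading=335, draw]
RT 144: heading 335 -> 191
Final: pos=(9.625,-2.69), heading=191, 3 segment(s) drawn
Waypoints (4 total):
(2, -1)
(-13, -1)
(6, -1)
(9.625, -2.69)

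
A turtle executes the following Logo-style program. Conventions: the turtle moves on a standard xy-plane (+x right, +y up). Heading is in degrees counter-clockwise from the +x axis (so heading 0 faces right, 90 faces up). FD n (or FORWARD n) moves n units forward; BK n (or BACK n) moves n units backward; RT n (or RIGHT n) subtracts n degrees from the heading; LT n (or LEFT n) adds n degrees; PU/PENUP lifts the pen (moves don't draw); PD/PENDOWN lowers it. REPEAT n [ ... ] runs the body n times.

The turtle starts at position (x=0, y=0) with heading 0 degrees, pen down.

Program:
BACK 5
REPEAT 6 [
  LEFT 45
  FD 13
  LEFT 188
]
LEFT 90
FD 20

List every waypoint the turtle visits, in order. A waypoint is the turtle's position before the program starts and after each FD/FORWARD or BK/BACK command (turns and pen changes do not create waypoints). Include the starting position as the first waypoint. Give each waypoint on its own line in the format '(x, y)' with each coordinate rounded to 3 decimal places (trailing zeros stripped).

Answer: (0, 0)
(-5, 0)
(4.192, 9.192)
(6.002, -3.681)
(-5.368, 2.621)
(6.508, 7.909)
(3.583, -4.758)
(-4.773, 5.201)
(8.61, 20.064)

Derivation:
Executing turtle program step by step:
Start: pos=(0,0), heading=0, pen down
BK 5: (0,0) -> (-5,0) [heading=0, draw]
REPEAT 6 [
  -- iteration 1/6 --
  LT 45: heading 0 -> 45
  FD 13: (-5,0) -> (4.192,9.192) [heading=45, draw]
  LT 188: heading 45 -> 233
  -- iteration 2/6 --
  LT 45: heading 233 -> 278
  FD 13: (4.192,9.192) -> (6.002,-3.681) [heading=278, draw]
  LT 188: heading 278 -> 106
  -- iteration 3/6 --
  LT 45: heading 106 -> 151
  FD 13: (6.002,-3.681) -> (-5.368,2.621) [heading=151, draw]
  LT 188: heading 151 -> 339
  -- iteration 4/6 --
  LT 45: heading 339 -> 24
  FD 13: (-5.368,2.621) -> (6.508,7.909) [heading=24, draw]
  LT 188: heading 24 -> 212
  -- iteration 5/6 --
  LT 45: heading 212 -> 257
  FD 13: (6.508,7.909) -> (3.583,-4.758) [heading=257, draw]
  LT 188: heading 257 -> 85
  -- iteration 6/6 --
  LT 45: heading 85 -> 130
  FD 13: (3.583,-4.758) -> (-4.773,5.201) [heading=130, draw]
  LT 188: heading 130 -> 318
]
LT 90: heading 318 -> 48
FD 20: (-4.773,5.201) -> (8.61,20.064) [heading=48, draw]
Final: pos=(8.61,20.064), heading=48, 8 segment(s) drawn
Waypoints (9 total):
(0, 0)
(-5, 0)
(4.192, 9.192)
(6.002, -3.681)
(-5.368, 2.621)
(6.508, 7.909)
(3.583, -4.758)
(-4.773, 5.201)
(8.61, 20.064)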